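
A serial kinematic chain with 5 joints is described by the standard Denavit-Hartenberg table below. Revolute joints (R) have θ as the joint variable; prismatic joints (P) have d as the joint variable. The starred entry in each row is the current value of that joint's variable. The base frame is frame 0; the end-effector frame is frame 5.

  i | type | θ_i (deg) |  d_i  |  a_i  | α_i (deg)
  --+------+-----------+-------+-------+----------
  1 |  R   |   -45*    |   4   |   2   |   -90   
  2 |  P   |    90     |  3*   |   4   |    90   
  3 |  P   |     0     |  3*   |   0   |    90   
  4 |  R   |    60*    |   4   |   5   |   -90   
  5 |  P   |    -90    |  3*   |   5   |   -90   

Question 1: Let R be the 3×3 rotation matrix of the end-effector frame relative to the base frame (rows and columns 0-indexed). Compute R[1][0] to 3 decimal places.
-0.707

End-effector x-axis (col 0 of R) = (-0.7071,-0.7071,-0.0000)
R[1][0] = -0.7071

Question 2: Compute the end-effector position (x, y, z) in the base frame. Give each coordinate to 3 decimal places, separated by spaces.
after link 1: o_1 = (1.4142, -1.4142, 4.0000)
after link 2: o_2 = (3.5355, 0.7071, 0.0000)
after link 3: o_3 = (5.6569, -1.4142, 0.0000)
after link 4: o_4 = (5.8903, -7.3045, -2.5000)
after link 5: o_5 = (3.4154, -11.9007, 0.0981)

3.415 -11.901 0.098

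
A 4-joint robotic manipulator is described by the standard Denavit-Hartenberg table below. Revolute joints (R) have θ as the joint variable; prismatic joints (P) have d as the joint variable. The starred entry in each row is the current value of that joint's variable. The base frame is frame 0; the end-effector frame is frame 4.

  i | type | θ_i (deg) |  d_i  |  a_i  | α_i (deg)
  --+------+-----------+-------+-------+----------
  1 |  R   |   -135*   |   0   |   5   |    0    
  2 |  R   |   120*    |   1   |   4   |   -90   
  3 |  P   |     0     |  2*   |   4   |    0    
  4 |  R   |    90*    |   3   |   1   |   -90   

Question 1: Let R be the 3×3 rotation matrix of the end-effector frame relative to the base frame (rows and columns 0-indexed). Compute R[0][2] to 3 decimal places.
End-effector z-axis (col 2 of R) = (-0.9659,0.2588,-0.0000)
R[0][2] = -0.9659

-0.966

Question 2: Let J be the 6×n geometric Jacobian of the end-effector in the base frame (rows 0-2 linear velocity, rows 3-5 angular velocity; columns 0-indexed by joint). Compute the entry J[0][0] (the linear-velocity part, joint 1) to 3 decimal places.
axis z_0 = ẑ; lever o_n−o_0 = (5.4860,-0.7765,0.0000)
cross product → J_v[:, 0] = (0.7765,5.4860,-0.0000)
J_ω[:, 0] = z_0
entry J[0][0] = 0.7765

0.776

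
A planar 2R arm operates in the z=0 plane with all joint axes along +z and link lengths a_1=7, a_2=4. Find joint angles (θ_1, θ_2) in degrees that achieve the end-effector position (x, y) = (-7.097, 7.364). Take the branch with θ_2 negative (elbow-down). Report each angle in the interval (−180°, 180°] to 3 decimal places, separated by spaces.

cos θ_2 = (104.5959−7²−4²)/(2·7·4) = 0.7071; θ_2 = -45.0030° (elbow-down)
β = atan2(7.3640,-7.0970) = 133.9422°; ψ = atan2(-2.8286,9.8283) = -16.0558°
θ_1 = β − ψ = 149.9980°

149.998 -45.003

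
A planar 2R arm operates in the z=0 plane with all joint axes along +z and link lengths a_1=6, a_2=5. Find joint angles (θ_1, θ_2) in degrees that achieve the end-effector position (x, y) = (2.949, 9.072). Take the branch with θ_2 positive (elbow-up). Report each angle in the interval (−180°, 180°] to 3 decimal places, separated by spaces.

cos θ_2 = (90.9978−6²−5²)/(2·6·5) = 0.5000; θ_2 = 60.0024° (elbow-up)
β = atan2(9.0720,2.9490) = 71.9924°; ψ = atan2(4.3302,8.4998) = 26.9966°
θ_1 = β − ψ = 44.9958°

44.996 60.002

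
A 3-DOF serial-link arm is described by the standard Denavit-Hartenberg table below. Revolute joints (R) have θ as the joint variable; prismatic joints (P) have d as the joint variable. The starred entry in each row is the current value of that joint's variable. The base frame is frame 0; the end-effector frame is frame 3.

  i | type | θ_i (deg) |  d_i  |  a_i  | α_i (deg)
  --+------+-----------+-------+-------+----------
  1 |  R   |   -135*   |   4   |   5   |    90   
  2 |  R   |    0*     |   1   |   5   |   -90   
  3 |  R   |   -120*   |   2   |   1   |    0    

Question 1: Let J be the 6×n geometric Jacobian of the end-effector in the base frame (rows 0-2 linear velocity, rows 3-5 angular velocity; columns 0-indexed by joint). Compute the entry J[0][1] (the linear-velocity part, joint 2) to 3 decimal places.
1.414

axis z_1 = (-0.7071,0.7071,0.0000); lever o_n−o_1 = (-4.5015,-1.8625,2.0000)
cross product → J_v[:, 1] = (1.4142,1.4142,4.5000)
J_ω[:, 1] = z_1
entry J[0][1] = 1.4142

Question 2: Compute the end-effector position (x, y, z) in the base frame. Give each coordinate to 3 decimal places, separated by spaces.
-8.037 -5.398 6.000

after link 1: o_1 = (-3.5355, -3.5355, 4.0000)
after link 2: o_2 = (-7.7782, -6.3640, 4.0000)
after link 3: o_3 = (-8.0370, -5.3980, 6.0000)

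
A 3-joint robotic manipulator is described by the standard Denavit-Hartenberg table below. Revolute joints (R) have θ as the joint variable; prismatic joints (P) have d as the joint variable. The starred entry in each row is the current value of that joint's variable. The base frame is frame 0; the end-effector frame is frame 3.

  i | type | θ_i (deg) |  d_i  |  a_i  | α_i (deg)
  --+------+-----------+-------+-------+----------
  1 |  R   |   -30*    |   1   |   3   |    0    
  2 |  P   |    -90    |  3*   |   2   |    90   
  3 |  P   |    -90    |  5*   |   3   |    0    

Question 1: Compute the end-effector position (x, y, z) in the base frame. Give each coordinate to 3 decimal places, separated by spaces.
-2.732 -0.732 1.000

after link 1: o_1 = (2.5981, -1.5000, 1.0000)
after link 2: o_2 = (1.5981, -3.2321, 4.0000)
after link 3: o_3 = (-2.7321, -0.7321, 1.0000)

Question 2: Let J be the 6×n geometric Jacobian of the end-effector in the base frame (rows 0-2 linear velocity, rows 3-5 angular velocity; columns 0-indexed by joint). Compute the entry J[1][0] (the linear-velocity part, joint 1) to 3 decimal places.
axis z_0 = ẑ; lever o_n−o_0 = (-2.7321,-0.7321,1.0000)
cross product → J_v[:, 0] = (0.7321,-2.7321,0.0000)
J_ω[:, 0] = z_0
entry J[1][0] = -2.7321

-2.732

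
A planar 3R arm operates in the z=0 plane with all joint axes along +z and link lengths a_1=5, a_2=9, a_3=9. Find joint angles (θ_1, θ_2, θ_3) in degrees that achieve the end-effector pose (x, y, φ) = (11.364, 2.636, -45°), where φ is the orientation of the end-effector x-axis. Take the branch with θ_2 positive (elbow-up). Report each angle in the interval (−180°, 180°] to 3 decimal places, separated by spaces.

-0.000 90.000 -135.000

wrist centre = target − a_3·(cos φ, sin φ) = (5.0000, 9.0000)
cos θ_2 = (105.9997−5²−9²)/(2·5·9) = -0.0000; θ_2 = 90.0002° (elbow-up)
β = atan2(9.0000,5.0000) = 60.9451°; ψ = atan2(9.0000,5.0000) = 60.9455°
θ_1 = β − ψ = -0.0004°
θ_3 = φ − θ_1 − θ_2 = -134.9998° (wrapped to (-180°,180°])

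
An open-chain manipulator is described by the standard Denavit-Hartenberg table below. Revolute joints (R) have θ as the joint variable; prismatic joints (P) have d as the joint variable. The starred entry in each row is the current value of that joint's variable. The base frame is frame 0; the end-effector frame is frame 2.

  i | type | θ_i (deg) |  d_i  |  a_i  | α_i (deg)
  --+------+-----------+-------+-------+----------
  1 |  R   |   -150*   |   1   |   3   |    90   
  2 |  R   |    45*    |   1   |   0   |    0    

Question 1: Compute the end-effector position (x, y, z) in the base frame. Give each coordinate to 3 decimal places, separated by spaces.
after link 1: o_1 = (-2.5981, -1.5000, 1.0000)
after link 2: o_2 = (-3.0981, -0.6340, 1.0000)

-3.098 -0.634 1.000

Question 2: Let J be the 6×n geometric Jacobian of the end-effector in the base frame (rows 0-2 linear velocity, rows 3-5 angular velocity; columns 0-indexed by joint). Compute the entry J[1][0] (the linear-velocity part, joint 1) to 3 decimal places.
-3.098

axis z_0 = ẑ; lever o_n−o_0 = (-3.0981,-0.6340,1.0000)
cross product → J_v[:, 0] = (0.6340,-3.0981,0.0000)
J_ω[:, 0] = z_0
entry J[1][0] = -3.0981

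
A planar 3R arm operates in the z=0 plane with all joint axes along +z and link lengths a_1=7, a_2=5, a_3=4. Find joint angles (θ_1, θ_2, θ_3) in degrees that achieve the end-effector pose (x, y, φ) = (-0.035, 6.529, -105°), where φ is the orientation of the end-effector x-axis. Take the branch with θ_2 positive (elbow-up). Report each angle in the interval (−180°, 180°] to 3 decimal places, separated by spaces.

60.002 59.992 135.006

wrist centre = target − a_3·(cos φ, sin φ) = (1.0003, 10.3927)
cos θ_2 = (109.0088−7²−5²)/(2·7·5) = 0.5001; θ_2 = 59.9916° (elbow-up)
β = atan2(10.3927,1.0003) = 84.5023°; ψ = atan2(4.3298,9.5006) = 24.5004°
θ_1 = β − ψ = 60.0020°
θ_3 = φ − θ_1 − θ_2 = 135.0064° (wrapped to (-180°,180°])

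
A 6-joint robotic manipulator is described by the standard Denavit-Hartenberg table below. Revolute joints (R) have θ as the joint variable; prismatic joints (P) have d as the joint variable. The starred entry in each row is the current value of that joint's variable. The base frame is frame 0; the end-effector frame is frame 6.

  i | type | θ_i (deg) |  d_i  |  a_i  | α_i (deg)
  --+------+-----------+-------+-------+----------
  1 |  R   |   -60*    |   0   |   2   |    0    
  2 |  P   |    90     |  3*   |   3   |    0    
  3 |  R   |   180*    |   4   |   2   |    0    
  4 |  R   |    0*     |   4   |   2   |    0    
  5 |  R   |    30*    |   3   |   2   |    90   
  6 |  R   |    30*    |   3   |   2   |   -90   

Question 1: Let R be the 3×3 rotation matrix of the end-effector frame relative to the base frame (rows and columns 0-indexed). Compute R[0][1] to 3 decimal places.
0.866

End-effector y-axis (col 1 of R) = (0.8660,-0.5000,-0.0000)
R[0][1] = 0.8660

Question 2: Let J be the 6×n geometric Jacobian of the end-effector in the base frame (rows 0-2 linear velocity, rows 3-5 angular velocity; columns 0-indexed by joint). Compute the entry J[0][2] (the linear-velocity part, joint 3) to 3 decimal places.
3.732

axis z_2 = (0.0000,0.0000,1.0000); lever o_n−o_2 = (-7.9282,-3.7321,12.0000)
cross product → J_v[:, 2] = (3.7321,-7.9282,0.0000)
J_ω[:, 2] = z_2
entry J[0][2] = 3.7321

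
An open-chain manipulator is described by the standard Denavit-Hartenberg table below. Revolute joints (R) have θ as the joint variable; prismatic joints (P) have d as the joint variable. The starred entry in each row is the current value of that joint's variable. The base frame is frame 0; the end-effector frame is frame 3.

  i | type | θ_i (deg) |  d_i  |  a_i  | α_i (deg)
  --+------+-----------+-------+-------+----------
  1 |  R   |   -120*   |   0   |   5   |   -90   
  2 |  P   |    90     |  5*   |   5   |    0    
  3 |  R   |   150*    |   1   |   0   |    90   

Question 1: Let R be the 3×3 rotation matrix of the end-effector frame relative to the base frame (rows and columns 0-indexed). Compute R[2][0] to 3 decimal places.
0.866

End-effector x-axis (col 0 of R) = (0.2500,0.4330,0.8660)
R[2][0] = 0.8660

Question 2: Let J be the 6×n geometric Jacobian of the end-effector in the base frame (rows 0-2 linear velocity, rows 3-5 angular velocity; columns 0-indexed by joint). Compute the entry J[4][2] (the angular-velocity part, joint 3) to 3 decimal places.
axis z_2 = (0.8660,-0.5000,0.0000); lever o_n−o_2 = (0.8660,-0.5000,0.0000)
cross product → J_v[:, 2] = (0.0000,0.0000,-0.0000)
J_ω[:, 2] = z_2
entry J[4][2] = -0.5000

-0.500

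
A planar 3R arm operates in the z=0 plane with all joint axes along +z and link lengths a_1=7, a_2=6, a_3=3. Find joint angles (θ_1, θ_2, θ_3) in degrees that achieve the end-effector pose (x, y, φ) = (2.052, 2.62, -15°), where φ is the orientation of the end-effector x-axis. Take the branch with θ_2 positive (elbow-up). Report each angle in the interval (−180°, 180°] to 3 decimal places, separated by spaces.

wrist centre = target − a_3·(cos φ, sin φ) = (-0.8458, 3.3965)
cos θ_2 = (12.2513−7²−6²)/(2·7·6) = -0.8661; θ_2 = 150.0036° (elbow-up)
β = atan2(3.3965,-0.8458) = 103.9833°; ψ = atan2(2.9997,1.8037) = 58.9821°
θ_1 = β − ψ = 45.0011°
θ_3 = φ − θ_1 − θ_2 = 149.9953° (wrapped to (-180°,180°])

45.001 150.004 149.995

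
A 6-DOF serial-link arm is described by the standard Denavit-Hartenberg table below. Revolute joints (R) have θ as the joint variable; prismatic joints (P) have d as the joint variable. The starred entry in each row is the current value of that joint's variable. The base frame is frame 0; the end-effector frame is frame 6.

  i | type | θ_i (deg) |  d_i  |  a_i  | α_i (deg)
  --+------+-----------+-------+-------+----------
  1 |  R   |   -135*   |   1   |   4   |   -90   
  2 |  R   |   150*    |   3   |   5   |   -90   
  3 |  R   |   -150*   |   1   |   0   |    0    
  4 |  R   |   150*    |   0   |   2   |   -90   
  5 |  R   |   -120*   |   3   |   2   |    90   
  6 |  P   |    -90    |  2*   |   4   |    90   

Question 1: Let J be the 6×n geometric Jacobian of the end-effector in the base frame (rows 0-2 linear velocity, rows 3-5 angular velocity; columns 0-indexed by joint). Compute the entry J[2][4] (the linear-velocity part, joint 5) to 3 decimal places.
2.000

axis z_4 = (-0.7071,0.7071,0.0000); lever o_n−o_4 = (-0.7071,-2.1213,2.0000)
cross product → J_v[:, 4] = (1.4142,1.4142,2.0000)
J_ω[:, 4] = z_4
entry J[2][4] = 2.0000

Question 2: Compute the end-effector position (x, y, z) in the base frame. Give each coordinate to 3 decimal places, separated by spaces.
after link 1: o_1 = (-2.8284, -2.8284, 1.0000)
after link 2: o_2 = (2.3548, -1.8879, -1.5000)
after link 3: o_3 = (2.7083, -1.5343, -0.6340)
after link 4: o_4 = (3.9331, -0.3096, -1.6340)
after link 5: o_5 = (1.8117, 1.8117, 0.3660)
after link 6: o_6 = (3.2259, -2.4309, 0.3660)

3.226 -2.431 0.366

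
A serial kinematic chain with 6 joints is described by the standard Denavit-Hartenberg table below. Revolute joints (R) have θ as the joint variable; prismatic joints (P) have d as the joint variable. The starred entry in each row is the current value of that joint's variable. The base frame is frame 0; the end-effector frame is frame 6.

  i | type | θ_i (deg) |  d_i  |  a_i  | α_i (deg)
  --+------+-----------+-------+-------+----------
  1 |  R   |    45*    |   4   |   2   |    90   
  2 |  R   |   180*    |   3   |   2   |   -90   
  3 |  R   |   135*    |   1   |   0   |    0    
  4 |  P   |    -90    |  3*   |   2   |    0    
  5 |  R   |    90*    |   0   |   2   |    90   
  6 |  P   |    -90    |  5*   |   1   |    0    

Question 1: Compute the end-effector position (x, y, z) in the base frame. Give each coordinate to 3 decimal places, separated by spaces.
after link 1: o_1 = (1.4142, 1.4142, 4.0000)
after link 2: o_2 = (2.1213, -2.1213, 4.0000)
after link 3: o_3 = (2.1213, -2.1213, 3.0000)
after link 4: o_4 = (0.1213, -2.1213, 0.0000)
after link 5: o_5 = (0.1213, -0.1213, -0.0000)
after link 6: o_6 = (-4.8787, -0.1213, 1.0000)

-4.879 -0.121 1.000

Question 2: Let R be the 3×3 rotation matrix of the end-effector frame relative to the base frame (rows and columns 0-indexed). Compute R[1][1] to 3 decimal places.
1.000

End-effector y-axis (col 1 of R) = (0.0000,1.0000,-0.0000)
R[1][1] = 1.0000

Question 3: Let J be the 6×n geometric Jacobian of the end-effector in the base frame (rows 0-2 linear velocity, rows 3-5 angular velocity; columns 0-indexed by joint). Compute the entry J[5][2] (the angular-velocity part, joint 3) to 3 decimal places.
-1.000

axis z_2 = (-0.0000,-0.0000,-1.0000); lever o_n−o_2 = (-7.0000,2.0000,-3.0000)
cross product → J_v[:, 2] = (2.0000,7.0000,-0.0000)
J_ω[:, 2] = z_2
entry J[5][2] = -1.0000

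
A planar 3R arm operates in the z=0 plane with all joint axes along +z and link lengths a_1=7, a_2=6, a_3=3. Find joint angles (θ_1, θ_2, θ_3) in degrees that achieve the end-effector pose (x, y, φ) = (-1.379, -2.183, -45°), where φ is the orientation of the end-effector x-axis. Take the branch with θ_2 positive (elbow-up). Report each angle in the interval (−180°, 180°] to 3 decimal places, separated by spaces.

122.027 149.997 42.976

wrist centre = target − a_3·(cos φ, sin φ) = (-3.5003, -0.0617)
cos θ_2 = (12.2560−7²−6²)/(2·7·6) = -0.8660; θ_2 = 149.9970° (elbow-up)
β = atan2(-0.0617,-3.5003) = -178.9905°; ψ = atan2(3.0003,1.8040) = 58.9823°
θ_1 = β − ψ = -237.9728°
θ_3 = φ − θ_1 − θ_2 = 42.9758° (wrapped to (-180°,180°])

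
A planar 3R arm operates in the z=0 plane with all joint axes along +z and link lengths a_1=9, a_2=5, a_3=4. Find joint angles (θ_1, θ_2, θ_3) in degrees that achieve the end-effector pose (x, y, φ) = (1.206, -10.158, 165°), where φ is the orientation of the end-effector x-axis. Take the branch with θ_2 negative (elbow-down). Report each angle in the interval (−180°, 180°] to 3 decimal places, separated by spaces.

-44.998 -60.006 -89.996

wrist centre = target − a_3·(cos φ, sin φ) = (5.0697, -11.1933)
cos θ_2 = (150.9913−9²−5²)/(2·9·5) = 0.4999; θ_2 = -60.0064° (elbow-down)
β = atan2(-11.1933,5.0697) = -65.6331°; ψ = atan2(-4.3304,11.4995) = -20.6350°
θ_1 = β − ψ = -44.9981°
θ_3 = φ − θ_1 − θ_2 = -89.9955° (wrapped to (-180°,180°])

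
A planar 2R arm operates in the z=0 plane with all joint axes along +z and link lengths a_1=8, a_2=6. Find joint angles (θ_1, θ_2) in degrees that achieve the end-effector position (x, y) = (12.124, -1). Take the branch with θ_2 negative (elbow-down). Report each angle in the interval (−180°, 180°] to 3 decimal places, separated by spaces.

cos θ_2 = (147.9914−8²−6²)/(2·8·6) = 0.4999; θ_2 = -60.0059° (elbow-down)
β = atan2(-1.0000,12.1240) = -4.7151°; ψ = atan2(-5.1965,10.9995) = -25.2874°
θ_1 = β − ψ = 20.5723°

20.572 -60.006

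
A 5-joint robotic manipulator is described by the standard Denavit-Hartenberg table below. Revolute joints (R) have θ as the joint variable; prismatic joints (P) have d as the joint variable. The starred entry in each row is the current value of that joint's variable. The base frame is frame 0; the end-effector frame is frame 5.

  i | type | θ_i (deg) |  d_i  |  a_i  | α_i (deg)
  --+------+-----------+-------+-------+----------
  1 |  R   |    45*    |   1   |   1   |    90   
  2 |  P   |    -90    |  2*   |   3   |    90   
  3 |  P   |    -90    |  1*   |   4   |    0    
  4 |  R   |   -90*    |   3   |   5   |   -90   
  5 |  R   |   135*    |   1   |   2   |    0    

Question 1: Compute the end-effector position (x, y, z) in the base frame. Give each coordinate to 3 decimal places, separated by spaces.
after link 1: o_1 = (0.7071, 0.7071, 1.0000)
after link 2: o_2 = (2.1213, -0.7071, -2.0000)
after link 3: o_3 = (-1.4142, 1.4142, -2.0000)
after link 4: o_4 = (-3.5355, -0.7071, 3.0000)
after link 5: o_5 = (-3.2426, 1.0000, 1.5858)

-3.243 1.000 1.586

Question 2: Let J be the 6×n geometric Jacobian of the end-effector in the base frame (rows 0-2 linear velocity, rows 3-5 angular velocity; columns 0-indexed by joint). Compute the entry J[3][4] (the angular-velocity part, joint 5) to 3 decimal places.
axis z_4 = (-0.7071,0.7071,-0.0000); lever o_n−o_4 = (0.2929,1.7071,-1.4142)
cross product → J_v[:, 4] = (-1.0000,-1.0000,-1.4142)
J_ω[:, 4] = z_4
entry J[3][4] = -0.7071

-0.707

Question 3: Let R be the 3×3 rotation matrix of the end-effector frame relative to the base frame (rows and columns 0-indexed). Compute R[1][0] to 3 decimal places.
End-effector x-axis (col 0 of R) = (0.5000,0.5000,-0.7071)
R[1][0] = 0.5000

0.500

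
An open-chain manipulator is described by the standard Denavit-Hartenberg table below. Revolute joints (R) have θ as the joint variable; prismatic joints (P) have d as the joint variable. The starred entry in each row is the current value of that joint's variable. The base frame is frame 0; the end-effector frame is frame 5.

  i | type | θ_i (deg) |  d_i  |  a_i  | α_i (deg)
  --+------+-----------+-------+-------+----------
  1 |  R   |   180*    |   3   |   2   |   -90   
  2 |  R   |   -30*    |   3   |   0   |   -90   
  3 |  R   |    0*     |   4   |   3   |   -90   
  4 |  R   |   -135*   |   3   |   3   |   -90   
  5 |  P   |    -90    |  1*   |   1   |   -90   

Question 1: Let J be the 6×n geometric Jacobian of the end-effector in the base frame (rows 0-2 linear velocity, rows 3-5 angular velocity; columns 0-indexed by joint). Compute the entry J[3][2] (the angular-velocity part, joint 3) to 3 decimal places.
-0.500

axis z_2 = (-0.5000,-0.0000,-0.8660); lever o_n−o_2 = (-4.7875,4.0000,-5.1207)
cross product → J_v[:, 2] = (3.4641,1.5858,-2.0000)
J_ω[:, 2] = z_2
entry J[3][2] = -0.5000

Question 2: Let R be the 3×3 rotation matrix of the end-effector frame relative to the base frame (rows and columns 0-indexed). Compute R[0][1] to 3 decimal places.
End-effector y-axis (col 1 of R) = (0.9659,-0.0000,0.2588)
R[0][1] = 0.9659

0.966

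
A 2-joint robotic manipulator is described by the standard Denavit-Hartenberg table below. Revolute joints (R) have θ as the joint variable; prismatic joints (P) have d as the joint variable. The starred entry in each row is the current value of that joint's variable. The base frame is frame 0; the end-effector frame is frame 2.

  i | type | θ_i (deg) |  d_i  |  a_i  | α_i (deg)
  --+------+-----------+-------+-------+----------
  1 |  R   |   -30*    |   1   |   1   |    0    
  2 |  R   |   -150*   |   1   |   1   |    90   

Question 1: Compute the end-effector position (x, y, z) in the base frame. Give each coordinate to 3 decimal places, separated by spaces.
after link 1: o_1 = (0.8660, -0.5000, 1.0000)
after link 2: o_2 = (-0.1340, -0.5000, 2.0000)

-0.134 -0.500 2.000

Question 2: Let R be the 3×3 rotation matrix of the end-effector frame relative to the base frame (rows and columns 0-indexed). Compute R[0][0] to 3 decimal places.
End-effector x-axis (col 0 of R) = (-1.0000,0.0000,0.0000)
R[0][0] = -1.0000

-1.000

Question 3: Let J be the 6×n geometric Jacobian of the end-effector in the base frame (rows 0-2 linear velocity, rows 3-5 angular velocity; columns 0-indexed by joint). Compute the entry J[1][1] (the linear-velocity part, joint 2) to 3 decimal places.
axis z_1 = (0.0000,0.0000,1.0000); lever o_n−o_1 = (-1.0000,0.0000,1.0000)
cross product → J_v[:, 1] = (0.0000,-1.0000,0.0000)
J_ω[:, 1] = z_1
entry J[1][1] = -1.0000

-1.000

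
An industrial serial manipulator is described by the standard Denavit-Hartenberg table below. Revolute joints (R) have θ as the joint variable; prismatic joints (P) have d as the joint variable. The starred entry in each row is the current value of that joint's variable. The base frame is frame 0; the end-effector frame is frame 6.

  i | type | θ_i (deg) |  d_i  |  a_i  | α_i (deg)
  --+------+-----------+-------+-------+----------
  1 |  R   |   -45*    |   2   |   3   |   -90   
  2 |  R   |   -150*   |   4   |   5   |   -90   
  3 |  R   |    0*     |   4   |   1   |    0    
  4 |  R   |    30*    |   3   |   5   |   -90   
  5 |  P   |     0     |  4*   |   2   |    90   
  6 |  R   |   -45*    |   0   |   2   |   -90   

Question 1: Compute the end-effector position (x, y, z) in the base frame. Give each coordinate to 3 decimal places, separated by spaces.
after link 1: o_1 = (2.1213, -2.1213, 2.0000)
after link 2: o_2 = (1.8879, 3.7690, 4.5000)
after link 3: o_3 = (2.6897, 2.9671, 8.4641)
after link 4: o_4 = (-0.6690, 2.7904, 13.2272)
after link 5: o_5 = (-3.6615, -0.5303, 13.0933)
after link 6: o_6 = (-4.4785, 1.0187, 14.0592)

-4.479 1.019 14.059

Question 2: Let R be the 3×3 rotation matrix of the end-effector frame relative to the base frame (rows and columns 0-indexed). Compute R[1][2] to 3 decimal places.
End-effector z-axis (col 2 of R) = (-0.8415,-0.5245,0.1294)
R[1][2] = -0.5245

-0.525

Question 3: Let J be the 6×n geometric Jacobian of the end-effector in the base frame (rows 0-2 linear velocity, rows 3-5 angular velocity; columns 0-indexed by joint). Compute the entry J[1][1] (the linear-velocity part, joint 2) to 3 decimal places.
axis z_1 = (0.7071,0.7071,0.0000); lever o_n−o_1 = (-6.5999,3.1400,12.0592)
cross product → J_v[:, 1] = (8.5271,-8.5271,6.8871)
J_ω[:, 1] = z_1
entry J[1][1] = -8.5271

-8.527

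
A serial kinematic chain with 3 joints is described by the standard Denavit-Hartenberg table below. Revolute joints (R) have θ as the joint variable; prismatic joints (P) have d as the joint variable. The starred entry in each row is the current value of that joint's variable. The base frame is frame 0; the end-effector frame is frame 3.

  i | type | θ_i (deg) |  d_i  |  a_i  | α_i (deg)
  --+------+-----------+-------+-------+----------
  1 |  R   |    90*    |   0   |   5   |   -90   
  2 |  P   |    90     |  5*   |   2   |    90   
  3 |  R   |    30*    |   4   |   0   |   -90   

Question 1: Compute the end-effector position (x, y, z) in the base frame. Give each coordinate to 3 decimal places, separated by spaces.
-5.000 9.000 -2.000

after link 1: o_1 = (0.0000, 5.0000, 0.0000)
after link 2: o_2 = (-5.0000, 5.0000, -2.0000)
after link 3: o_3 = (-5.0000, 9.0000, -2.0000)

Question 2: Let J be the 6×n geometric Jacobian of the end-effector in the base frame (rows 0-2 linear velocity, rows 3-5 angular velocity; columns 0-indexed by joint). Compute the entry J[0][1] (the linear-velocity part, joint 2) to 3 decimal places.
-1.000

prismatic axis z_1 = (-1.0000,0.0000,0.0000)
J_v[:, 1] = z_1; J_ω[:, 1] = (0,0,0)
entry J[0][1] = -1.0000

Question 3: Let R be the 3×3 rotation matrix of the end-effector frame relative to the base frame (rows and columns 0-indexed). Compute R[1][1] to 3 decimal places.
-1.000

End-effector y-axis (col 1 of R) = (-0.0000,-1.0000,-0.0000)
R[1][1] = -1.0000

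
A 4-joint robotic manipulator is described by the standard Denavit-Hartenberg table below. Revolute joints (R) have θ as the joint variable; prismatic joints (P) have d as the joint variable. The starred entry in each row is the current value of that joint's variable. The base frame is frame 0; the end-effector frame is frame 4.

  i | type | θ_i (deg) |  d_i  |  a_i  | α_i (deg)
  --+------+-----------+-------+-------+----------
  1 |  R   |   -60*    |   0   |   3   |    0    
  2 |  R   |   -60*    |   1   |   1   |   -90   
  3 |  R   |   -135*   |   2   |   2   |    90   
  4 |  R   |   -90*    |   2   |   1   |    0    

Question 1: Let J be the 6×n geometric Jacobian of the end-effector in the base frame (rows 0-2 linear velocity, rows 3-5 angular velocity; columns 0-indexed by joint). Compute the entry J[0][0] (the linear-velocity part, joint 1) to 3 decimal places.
1.515

axis z_0 = ẑ; lever o_n−o_0 = (3.2802,-1.5146,1.0000)
cross product → J_v[:, 0] = (1.5146,3.2802,-0.0000)
J_ω[:, 0] = z_0
entry J[0][0] = 1.5146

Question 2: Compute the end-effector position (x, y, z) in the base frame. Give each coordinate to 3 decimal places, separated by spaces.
3.280 -1.515 1.000

after link 1: o_1 = (1.5000, -2.5981, 0.0000)
after link 2: o_2 = (1.0000, -3.4641, 1.0000)
after link 3: o_3 = (3.4392, -3.2394, 2.4142)
after link 4: o_4 = (3.2802, -1.5146, 1.0000)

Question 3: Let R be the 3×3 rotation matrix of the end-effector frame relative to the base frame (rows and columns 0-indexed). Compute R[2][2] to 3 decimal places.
End-effector z-axis (col 2 of R) = (0.3536,0.6124,-0.7071)
R[2][2] = -0.7071

-0.707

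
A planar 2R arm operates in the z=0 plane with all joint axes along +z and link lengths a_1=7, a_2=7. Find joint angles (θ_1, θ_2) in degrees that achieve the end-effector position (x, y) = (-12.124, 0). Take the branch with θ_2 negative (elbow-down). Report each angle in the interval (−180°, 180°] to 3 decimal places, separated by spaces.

cos θ_2 = (146.9914−7²−7²)/(2·7·7) = 0.4999; θ_2 = -60.0058° (elbow-down)
β = atan2(0.0000,-12.1240) = 180.0000°; ψ = atan2(-6.0625,10.4994) = -30.0029°
θ_1 = β − ψ = 210.0029°

-149.997 -60.006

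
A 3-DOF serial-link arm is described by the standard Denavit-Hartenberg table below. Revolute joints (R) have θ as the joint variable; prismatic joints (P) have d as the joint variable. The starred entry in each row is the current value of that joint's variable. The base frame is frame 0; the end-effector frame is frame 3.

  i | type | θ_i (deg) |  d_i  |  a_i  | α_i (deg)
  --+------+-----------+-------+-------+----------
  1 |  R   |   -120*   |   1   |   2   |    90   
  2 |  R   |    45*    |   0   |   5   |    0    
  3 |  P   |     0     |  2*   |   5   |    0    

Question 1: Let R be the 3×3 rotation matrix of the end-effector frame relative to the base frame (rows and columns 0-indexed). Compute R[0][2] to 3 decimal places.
End-effector z-axis (col 2 of R) = (-0.8660,0.5000,0.0000)
R[0][2] = -0.8660

-0.866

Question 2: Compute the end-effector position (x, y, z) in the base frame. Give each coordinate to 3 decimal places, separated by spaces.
-6.268 -6.856 8.071

after link 1: o_1 = (-1.0000, -1.7321, 1.0000)
after link 2: o_2 = (-2.7678, -4.7939, 4.5355)
after link 3: o_3 = (-6.2676, -6.8558, 8.0711)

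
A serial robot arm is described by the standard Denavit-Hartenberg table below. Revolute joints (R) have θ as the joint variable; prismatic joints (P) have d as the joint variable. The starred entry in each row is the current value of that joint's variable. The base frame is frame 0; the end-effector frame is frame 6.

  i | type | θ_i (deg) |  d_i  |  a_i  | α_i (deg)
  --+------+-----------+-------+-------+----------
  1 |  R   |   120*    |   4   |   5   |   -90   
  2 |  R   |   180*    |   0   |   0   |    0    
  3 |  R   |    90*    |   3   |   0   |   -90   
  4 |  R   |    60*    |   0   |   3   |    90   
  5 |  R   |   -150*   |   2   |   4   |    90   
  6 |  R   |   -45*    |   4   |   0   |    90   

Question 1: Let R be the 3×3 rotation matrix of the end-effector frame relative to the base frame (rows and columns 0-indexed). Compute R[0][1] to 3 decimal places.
End-effector y-axis (col 1 of R) = (-0.8080,0.5335,-0.2500)
R[0][1] = -0.8080

-0.808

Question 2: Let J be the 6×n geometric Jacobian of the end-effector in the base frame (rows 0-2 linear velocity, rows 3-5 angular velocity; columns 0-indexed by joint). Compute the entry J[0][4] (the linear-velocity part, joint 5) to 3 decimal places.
axis z_4 = (-0.4330,-0.2500,0.8660); lever o_n−o_4 = (-5.6962,-1.5981,-1.0000)
cross product → J_v[:, 4] = (1.6340,-5.3660,-0.7321)
J_ω[:, 4] = z_4
entry J[0][4] = 1.6340

1.634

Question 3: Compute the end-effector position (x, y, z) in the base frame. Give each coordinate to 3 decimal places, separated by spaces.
-8.544 2.531 4.500

after link 1: o_1 = (-2.5000, 4.3301, 4.0000)
after link 2: o_2 = (-2.5000, 4.3301, 4.0000)
after link 3: o_3 = (-5.0981, 2.8301, 4.0000)
after link 4: o_4 = (-2.8481, 4.1292, 5.5000)
after link 5: o_5 = (-5.3122, 0.3971, 5.5000)
after link 6: o_6 = (-8.5442, 2.5311, 4.5000)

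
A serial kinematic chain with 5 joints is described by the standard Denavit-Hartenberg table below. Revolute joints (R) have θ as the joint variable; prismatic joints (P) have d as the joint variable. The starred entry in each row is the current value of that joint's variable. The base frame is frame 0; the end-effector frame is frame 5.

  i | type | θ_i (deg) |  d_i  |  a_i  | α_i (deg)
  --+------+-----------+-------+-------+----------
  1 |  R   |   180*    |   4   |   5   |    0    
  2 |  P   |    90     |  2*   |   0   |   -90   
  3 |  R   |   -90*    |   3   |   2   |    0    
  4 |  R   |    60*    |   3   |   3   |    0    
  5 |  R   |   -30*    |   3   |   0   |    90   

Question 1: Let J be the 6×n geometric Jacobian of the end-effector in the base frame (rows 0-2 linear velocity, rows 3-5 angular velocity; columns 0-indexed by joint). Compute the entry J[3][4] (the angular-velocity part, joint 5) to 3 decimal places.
1.000

axis z_4 = (1.0000,-0.0000,0.0000); lever o_n−o_4 = (3.0000,-0.0000,0.0000)
cross product → J_v[:, 4] = (0.0000,0.0000,0.0000)
J_ω[:, 4] = z_4
entry J[3][4] = 1.0000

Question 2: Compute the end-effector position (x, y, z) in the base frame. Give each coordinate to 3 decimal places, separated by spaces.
after link 1: o_1 = (-5.0000, 0.0000, 4.0000)
after link 2: o_2 = (-5.0000, 0.0000, 6.0000)
after link 3: o_3 = (-2.0000, -0.0000, 8.0000)
after link 4: o_4 = (1.0000, -2.5981, 9.5000)
after link 5: o_5 = (4.0000, -2.5981, 9.5000)

4.000 -2.598 9.500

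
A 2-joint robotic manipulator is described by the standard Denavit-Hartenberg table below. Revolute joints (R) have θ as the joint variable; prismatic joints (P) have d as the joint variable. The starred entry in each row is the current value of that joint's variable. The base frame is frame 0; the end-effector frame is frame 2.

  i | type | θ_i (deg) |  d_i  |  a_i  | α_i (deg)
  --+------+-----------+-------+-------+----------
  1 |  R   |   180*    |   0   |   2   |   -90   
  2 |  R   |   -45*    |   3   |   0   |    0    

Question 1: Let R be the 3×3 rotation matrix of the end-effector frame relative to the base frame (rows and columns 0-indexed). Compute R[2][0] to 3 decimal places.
0.707

End-effector x-axis (col 0 of R) = (-0.7071,0.0000,0.7071)
R[2][0] = 0.7071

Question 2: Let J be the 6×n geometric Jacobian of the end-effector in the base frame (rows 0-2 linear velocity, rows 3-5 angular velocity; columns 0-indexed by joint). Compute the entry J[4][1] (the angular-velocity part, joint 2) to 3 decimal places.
-1.000

axis z_1 = (-0.0000,-1.0000,0.0000); lever o_n−o_1 = (-0.0000,-3.0000,0.0000)
cross product → J_v[:, 1] = (0.0000,-0.0000,-0.0000)
J_ω[:, 1] = z_1
entry J[4][1] = -1.0000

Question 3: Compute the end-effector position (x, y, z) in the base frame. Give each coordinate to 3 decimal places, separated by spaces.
after link 1: o_1 = (-2.0000, 0.0000, 0.0000)
after link 2: o_2 = (-2.0000, -3.0000, 0.0000)

-2.000 -3.000 0.000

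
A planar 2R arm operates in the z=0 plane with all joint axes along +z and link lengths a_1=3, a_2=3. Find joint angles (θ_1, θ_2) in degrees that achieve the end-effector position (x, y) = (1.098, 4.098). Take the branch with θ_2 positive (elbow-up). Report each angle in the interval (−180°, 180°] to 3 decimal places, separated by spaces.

29.999 90.003

cos θ_2 = (17.9992−3²−3²)/(2·3·3) = -0.0000; θ_2 = 90.0025° (elbow-up)
β = atan2(4.0980,1.0980) = 75.0007°; ψ = atan2(3.0000,2.9999) = 45.0013°
θ_1 = β − ψ = 29.9995°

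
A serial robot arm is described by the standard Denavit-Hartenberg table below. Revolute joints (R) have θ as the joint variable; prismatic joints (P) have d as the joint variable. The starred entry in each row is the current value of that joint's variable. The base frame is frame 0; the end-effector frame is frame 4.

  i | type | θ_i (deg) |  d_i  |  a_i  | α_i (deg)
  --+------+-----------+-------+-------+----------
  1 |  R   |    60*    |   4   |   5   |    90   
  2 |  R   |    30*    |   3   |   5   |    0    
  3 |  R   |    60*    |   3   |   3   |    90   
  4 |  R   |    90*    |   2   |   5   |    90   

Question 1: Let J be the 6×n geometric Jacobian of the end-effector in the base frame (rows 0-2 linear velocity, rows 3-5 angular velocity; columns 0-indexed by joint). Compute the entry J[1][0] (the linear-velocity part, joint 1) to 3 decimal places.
axis z_0 = ẑ; lever o_n−o_0 = (15.1913,4.3122,9.5000)
cross product → J_v[:, 0] = (-4.3122,15.1913,0.0000)
J_ω[:, 0] = z_0
entry J[1][0] = 15.1913

15.191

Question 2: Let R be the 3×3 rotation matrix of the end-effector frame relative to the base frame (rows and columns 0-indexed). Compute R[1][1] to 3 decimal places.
0.866

End-effector y-axis (col 1 of R) = (0.5000,0.8660,-0.0000)
R[1][1] = 0.8660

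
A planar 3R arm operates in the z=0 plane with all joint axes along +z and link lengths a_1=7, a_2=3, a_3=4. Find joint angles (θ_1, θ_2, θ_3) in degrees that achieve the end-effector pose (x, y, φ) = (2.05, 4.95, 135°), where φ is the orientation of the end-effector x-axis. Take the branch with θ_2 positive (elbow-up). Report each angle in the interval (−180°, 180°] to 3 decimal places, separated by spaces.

0.004 135.003 -0.007

wrist centre = target − a_3·(cos φ, sin φ) = (4.8784, 2.1216)
cos θ_2 = (28.3001−7²−3²)/(2·7·3) = -0.7071; θ_2 = 135.0027° (elbow-up)
β = atan2(2.1216,4.8784) = 23.5037°; ψ = atan2(2.1212,4.8786) = 23.4995°
θ_1 = β − ψ = 0.0041°
θ_3 = φ − θ_1 − θ_2 = -0.0068° (wrapped to (-180°,180°])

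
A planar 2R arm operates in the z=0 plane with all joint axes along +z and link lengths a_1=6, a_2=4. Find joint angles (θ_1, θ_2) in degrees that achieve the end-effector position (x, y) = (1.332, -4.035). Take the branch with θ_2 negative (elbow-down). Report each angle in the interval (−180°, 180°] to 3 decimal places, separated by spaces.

-30.005 -135.006

cos θ_2 = (18.0554−6²−4²)/(2·6·4) = -0.7072; θ_2 = -135.0058° (elbow-down)
β = atan2(-4.0350,1.3320) = -71.7313°; ψ = atan2(-2.8281,3.1713) = -41.7265°
θ_1 = β − ψ = -30.0049°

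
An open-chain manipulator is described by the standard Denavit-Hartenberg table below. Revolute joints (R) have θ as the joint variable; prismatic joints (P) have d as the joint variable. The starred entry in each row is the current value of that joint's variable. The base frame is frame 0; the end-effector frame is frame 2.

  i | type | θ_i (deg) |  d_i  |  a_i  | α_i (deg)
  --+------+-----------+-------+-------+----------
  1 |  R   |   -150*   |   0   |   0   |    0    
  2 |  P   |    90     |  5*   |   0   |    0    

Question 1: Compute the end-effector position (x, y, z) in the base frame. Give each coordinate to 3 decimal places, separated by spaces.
after link 1: o_1 = (0.0000, 0.0000, 0.0000)
after link 2: o_2 = (0.0000, 0.0000, 5.0000)

0.000 0.000 5.000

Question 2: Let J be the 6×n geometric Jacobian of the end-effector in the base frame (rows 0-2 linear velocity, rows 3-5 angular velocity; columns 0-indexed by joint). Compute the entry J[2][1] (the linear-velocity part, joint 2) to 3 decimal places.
prismatic axis z_1 = (0.0000,0.0000,1.0000)
J_v[:, 1] = z_1; J_ω[:, 1] = (0,0,0)
entry J[2][1] = 1.0000

1.000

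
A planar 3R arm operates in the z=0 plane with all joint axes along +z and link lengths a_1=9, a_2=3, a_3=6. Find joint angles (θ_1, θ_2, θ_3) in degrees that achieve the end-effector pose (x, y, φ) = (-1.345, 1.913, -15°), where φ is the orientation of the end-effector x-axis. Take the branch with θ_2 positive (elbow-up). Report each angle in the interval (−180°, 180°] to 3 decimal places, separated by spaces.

wrist centre = target − a_3·(cos φ, sin φ) = (-7.1406, 3.4659)
cos θ_2 = (63.0001−9²−3²)/(2·9·3) = -0.5000; θ_2 = 119.9999° (elbow-up)
β = atan2(3.4659,-7.1406) = 154.1088°; ψ = atan2(2.5981,7.5000) = 19.1066°
θ_1 = β − ψ = 135.0022°
θ_3 = φ − θ_1 − θ_2 = 89.9979° (wrapped to (-180°,180°])

135.002 120.000 89.998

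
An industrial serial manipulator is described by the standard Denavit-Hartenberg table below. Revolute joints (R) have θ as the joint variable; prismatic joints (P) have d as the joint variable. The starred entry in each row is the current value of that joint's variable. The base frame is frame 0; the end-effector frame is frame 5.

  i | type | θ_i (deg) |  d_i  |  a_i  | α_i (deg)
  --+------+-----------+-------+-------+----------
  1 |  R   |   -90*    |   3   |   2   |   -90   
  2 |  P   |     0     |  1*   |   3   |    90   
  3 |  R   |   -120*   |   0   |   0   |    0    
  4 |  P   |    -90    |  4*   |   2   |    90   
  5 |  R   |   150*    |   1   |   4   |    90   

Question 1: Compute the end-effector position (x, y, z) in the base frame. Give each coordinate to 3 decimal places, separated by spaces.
1.134 -6.768 9.000

after link 1: o_1 = (0.0000, -2.0000, 3.0000)
after link 2: o_2 = (1.0000, -5.0000, 3.0000)
after link 3: o_3 = (1.0000, -5.0000, 3.0000)
after link 4: o_4 = (2.0000, -3.2679, 7.0000)
after link 5: o_5 = (1.1340, -6.7679, 9.0000)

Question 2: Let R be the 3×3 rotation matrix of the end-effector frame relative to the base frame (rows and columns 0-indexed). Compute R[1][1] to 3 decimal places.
-0.500

End-effector y-axis (col 1 of R) = (0.8660,-0.5000,0.0000)
R[1][1] = -0.5000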